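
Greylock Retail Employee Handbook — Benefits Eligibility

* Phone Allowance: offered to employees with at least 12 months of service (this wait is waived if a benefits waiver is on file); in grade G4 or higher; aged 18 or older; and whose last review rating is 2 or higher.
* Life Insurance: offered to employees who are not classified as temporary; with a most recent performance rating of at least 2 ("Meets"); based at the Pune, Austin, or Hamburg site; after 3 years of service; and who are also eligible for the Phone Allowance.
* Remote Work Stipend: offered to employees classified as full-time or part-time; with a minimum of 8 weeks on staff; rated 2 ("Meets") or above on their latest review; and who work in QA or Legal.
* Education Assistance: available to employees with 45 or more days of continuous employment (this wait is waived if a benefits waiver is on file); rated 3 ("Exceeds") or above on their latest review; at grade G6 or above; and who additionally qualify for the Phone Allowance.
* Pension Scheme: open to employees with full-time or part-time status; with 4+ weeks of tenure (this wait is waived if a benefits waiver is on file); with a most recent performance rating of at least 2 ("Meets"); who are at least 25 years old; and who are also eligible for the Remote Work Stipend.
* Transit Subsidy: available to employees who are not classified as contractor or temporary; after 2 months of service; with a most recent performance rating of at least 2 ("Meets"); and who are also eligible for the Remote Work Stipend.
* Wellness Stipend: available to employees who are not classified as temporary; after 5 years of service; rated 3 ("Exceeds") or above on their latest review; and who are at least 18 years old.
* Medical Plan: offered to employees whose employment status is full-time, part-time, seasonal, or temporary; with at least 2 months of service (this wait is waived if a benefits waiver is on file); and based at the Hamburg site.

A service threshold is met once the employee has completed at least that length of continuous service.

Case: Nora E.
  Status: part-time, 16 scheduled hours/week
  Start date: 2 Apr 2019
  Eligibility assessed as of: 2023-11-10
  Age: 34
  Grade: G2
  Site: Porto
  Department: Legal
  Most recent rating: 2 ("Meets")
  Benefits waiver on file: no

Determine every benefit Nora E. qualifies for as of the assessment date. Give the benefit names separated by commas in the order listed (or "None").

Remote Work Stipend, Pension Scheme, Transit Subsidy

Service from 2 Apr 2019 to 2023-11-10: 1683 days.
Phone Allowance — no waiver, service 1683 days ≥ 12 months (≈360 days) ✓; grade G2 < G4 ✗ → not eligible.
Life Insurance — status part-time ✓ (not excluded); rating 2 ≥ 2 ✓; site Porto ✗ (not Pune, Austin, or Hamburg) → not eligible.
Remote Work Stipend — status part-time ✓; service 1683 days ≥ 8 weeks (≈56 days) ✓; rating 2 ≥ 2 ✓; dept Legal ✓ → eligible.
Education Assistance — no waiver, service 1683 days ≥ 45 days ✓; rating 2 < 3 ✗ → not eligible.
Pension Scheme — status part-time ✓; no waiver, service 1683 days ≥ 4 weeks (≈28 days) ✓; rating 2 ≥ 2 ✓; age 34 ≥ 25 ✓; eligible for Remote Work Stipend ✓ → eligible.
Transit Subsidy — status part-time ✓ (not excluded); service 1683 days ≥ 2 months (≈60 days) ✓; rating 2 ≥ 2 ✓; eligible for Remote Work Stipend ✓ → eligible.
Wellness Stipend — status part-time ✓ (not excluded); service 1683 days < 5 years (≈1825 days) ✗ → not eligible.
Medical Plan — status part-time ✓; no waiver, service 1683 days ≥ 2 months (≈60 days) ✓; site Porto ✗ (not Hamburg) → not eligible.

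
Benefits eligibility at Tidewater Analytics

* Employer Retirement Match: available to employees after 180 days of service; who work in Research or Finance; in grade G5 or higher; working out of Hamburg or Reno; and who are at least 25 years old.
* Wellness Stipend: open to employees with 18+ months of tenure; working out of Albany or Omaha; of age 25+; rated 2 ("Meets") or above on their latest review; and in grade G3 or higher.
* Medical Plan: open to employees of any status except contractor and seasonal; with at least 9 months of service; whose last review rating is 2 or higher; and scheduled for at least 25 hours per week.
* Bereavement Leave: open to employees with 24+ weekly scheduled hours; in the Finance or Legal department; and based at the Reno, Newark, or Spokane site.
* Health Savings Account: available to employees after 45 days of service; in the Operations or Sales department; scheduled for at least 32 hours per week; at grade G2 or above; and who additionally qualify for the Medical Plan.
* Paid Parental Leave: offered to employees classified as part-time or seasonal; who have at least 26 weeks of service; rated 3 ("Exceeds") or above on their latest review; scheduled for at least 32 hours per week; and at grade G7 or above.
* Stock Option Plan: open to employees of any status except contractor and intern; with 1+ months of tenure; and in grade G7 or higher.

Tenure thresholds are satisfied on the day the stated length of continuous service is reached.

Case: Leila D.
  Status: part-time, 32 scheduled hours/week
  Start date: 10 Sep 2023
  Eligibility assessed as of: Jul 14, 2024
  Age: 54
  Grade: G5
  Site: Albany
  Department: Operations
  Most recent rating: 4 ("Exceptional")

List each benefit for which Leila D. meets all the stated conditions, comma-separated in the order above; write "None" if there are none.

Medical Plan, Health Savings Account

Service from 10 Sep 2023 to Jul 14, 2024: 308 days.
Employer Retirement Match — service 308 days ≥ 180 days ✓; dept Operations ✗ → not eligible.
Wellness Stipend — service 308 days < 18 months (≈540 days) ✗ → not eligible.
Medical Plan — status part-time ✓ (not excluded); service 308 days ≥ 9 months (≈270 days) ✓; rating 4 ≥ 2 ✓; 32 hrs/wk ≥ 25 ✓ → eligible.
Bereavement Leave — 32 hrs/wk ≥ 24 ✓; dept Operations ✗ → not eligible.
Health Savings Account — service 308 days ≥ 45 days ✓; dept Operations ✓; 32 hrs/wk ≥ 32 ✓; grade G5 ≥ G2 ✓; eligible for Medical Plan ✓ → eligible.
Paid Parental Leave — status part-time ✓; service 308 days ≥ 26 weeks (≈182 days) ✓; rating 4 ≥ 3 ✓; 32 hrs/wk ≥ 32 ✓; grade G5 < G7 ✗ → not eligible.
Stock Option Plan — status part-time ✓ (not excluded); service 308 days ≥ 1 month (≈30 days) ✓; grade G5 < G7 ✗ → not eligible.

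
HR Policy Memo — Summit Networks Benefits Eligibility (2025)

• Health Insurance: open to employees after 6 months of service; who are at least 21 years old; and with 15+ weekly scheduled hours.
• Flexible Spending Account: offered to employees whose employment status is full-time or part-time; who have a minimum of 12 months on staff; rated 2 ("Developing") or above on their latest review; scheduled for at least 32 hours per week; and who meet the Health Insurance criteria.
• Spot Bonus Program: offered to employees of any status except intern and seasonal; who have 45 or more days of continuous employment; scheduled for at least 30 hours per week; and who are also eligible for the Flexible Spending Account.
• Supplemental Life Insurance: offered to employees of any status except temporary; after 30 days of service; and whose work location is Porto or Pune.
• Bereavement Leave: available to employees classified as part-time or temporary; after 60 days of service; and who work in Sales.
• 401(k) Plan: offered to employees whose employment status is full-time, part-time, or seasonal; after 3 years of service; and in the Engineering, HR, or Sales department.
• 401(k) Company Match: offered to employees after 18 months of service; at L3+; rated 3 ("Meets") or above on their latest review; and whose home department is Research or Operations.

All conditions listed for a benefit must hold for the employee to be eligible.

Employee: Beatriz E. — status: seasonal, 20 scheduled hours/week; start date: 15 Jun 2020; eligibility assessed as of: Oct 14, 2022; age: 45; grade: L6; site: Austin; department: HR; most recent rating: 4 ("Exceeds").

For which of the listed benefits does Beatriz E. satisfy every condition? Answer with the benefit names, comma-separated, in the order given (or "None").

Service from 15 Jun 2020 to Oct 14, 2022: 851 days.
Health Insurance — service 851 days ≥ 6 months (≈180 days) ✓; age 45 ≥ 21 ✓; 20 hrs/wk ≥ 15 ✓ → eligible.
Flexible Spending Account — status seasonal ✗ (requires full-time or part-time) → not eligible.
Spot Bonus Program — status seasonal ✗ (excluded) → not eligible.
Supplemental Life Insurance — status seasonal ✓ (not excluded); service 851 days ≥ 30 days ✓; site Austin ✗ (not Porto or Pune) → not eligible.
Bereavement Leave — status seasonal ✗ (requires part-time or temporary) → not eligible.
401(k) Plan — status seasonal ✓; service 851 days < 3 years (≈1095 days) ✗ → not eligible.
401(k) Company Match — service 851 days ≥ 18 months (≈540 days) ✓; grade L6 ≥ L3 ✓; rating 4 ≥ 3 ✓; dept HR ✗ → not eligible.

Health Insurance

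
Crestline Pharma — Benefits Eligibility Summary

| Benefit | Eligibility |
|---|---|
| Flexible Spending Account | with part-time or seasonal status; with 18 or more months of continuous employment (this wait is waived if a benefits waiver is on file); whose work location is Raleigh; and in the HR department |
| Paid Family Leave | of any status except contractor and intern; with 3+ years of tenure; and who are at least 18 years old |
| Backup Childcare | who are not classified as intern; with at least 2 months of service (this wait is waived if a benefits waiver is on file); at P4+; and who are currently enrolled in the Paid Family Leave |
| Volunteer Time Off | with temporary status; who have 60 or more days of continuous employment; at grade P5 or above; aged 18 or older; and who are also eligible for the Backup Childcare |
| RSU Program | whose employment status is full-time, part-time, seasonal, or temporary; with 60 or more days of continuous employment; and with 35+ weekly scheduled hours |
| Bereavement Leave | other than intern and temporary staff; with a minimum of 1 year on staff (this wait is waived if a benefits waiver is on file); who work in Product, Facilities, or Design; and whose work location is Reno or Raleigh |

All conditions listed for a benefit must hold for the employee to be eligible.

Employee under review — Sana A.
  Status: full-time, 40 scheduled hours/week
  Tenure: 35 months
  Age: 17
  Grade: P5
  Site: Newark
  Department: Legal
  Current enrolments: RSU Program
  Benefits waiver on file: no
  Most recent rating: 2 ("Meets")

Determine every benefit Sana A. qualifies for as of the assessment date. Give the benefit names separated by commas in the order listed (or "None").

RSU Program

Flexible Spending Account — status full-time ✗ (requires part-time or seasonal) → not eligible.
Paid Family Leave — status full-time ✓ (not excluded); service 35 months < 3 years (≈1095 days) ✗ → not eligible.
Backup Childcare — status full-time ✓ (not excluded); no waiver, service 35 months ≥ 2 months ✓; grade P5 ≥ P4 ✓; not enrolled in Paid Family Leave ✗ → not eligible.
Volunteer Time Off — status full-time ✗ (requires temporary) → not eligible.
RSU Program — status full-time ✓; service 35 months ≥ 60 days ✓; 40 hrs/wk ≥ 35 ✓ → eligible.
Bereavement Leave — status full-time ✓ (not excluded); no waiver, service 35 months ≥ 1 year (≈365 days) ✓; dept Legal ✗ → not eligible.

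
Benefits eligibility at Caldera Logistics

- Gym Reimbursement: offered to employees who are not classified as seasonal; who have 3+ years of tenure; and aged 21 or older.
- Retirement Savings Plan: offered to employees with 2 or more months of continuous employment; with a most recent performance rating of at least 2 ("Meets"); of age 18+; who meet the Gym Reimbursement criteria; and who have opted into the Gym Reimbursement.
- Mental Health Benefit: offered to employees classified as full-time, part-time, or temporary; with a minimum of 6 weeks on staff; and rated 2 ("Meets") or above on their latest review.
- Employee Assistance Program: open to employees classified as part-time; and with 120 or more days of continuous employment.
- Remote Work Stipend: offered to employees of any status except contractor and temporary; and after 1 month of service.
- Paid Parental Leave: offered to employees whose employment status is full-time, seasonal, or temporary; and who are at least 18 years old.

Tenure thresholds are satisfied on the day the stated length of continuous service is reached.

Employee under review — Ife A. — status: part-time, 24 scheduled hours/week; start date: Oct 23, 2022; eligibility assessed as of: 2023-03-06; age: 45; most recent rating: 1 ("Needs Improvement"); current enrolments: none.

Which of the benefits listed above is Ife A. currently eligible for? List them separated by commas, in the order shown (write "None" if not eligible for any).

Service from Oct 23, 2022 to 2023-03-06: 134 days.
Gym Reimbursement — status part-time ✓ (not excluded); service 134 days < 3 years (≈1095 days) ✗ → not eligible.
Retirement Savings Plan — service 134 days ≥ 2 months (≈60 days) ✓; rating 1 < 2 ✗ → not eligible.
Mental Health Benefit — status part-time ✓; service 134 days ≥ 6 weeks (≈42 days) ✓; rating 1 < 2 ✗ → not eligible.
Employee Assistance Program — status part-time ✓; service 134 days ≥ 120 days ✓ → eligible.
Remote Work Stipend — status part-time ✓ (not excluded); service 134 days ≥ 1 month (≈30 days) ✓ → eligible.
Paid Parental Leave — status part-time ✗ (requires full-time, seasonal, or temporary) → not eligible.

Employee Assistance Program, Remote Work Stipend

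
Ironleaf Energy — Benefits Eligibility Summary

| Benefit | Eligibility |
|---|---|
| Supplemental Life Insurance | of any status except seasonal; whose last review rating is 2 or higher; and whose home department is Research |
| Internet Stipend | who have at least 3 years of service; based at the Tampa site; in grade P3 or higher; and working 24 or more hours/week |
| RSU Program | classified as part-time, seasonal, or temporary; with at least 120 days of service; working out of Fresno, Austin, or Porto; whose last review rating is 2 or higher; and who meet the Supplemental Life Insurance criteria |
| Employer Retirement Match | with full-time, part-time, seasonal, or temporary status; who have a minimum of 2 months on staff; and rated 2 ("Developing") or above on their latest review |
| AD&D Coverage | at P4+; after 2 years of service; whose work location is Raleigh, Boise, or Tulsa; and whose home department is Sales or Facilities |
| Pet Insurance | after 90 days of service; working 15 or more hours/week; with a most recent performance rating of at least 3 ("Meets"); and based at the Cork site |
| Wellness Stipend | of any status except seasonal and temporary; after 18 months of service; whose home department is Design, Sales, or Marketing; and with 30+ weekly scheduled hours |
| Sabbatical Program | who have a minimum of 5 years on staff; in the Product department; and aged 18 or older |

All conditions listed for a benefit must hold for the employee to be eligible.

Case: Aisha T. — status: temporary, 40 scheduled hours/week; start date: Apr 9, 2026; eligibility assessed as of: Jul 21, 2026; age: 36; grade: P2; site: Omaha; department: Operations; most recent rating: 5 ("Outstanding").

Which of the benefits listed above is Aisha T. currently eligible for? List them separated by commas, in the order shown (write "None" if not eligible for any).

Service from Apr 9, 2026 to Jul 21, 2026: 103 days.
Supplemental Life Insurance — status temporary ✓ (not excluded); rating 5 ≥ 2 ✓; dept Operations ✗ → not eligible.
Internet Stipend — service 103 days < 3 years (≈1095 days) ✗ → not eligible.
RSU Program — status temporary ✓; service 103 days < 120 days ✗ → not eligible.
Employer Retirement Match — status temporary ✓; service 103 days ≥ 2 months (≈60 days) ✓; rating 5 ≥ 2 ✓ → eligible.
AD&D Coverage — grade P2 < P4 ✗ → not eligible.
Pet Insurance — service 103 days ≥ 90 days ✓; 40 hrs/wk ≥ 15 ✓; rating 5 ≥ 3 ✓; site Omaha ✗ (not Cork) → not eligible.
Wellness Stipend — status temporary ✗ (excluded) → not eligible.
Sabbatical Program — service 103 days < 5 years (≈1825 days) ✗ → not eligible.

Employer Retirement Match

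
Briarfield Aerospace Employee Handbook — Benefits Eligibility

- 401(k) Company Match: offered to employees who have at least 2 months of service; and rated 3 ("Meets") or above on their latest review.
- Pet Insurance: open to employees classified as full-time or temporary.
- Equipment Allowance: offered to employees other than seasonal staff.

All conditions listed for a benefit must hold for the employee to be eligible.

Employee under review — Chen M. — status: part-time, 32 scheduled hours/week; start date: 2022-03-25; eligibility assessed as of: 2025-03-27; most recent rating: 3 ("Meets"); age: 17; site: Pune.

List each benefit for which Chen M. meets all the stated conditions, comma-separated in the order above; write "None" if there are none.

Service from 2022-03-25 to 2025-03-27: 1098 days.
401(k) Company Match — service 1098 days ≥ 2 months (≈60 days) ✓; rating 3 ≥ 3 ✓ → eligible.
Pet Insurance — status part-time ✗ (requires full-time or temporary) → not eligible.
Equipment Allowance — status part-time ✓ (not excluded) → eligible.

401(k) Company Match, Equipment Allowance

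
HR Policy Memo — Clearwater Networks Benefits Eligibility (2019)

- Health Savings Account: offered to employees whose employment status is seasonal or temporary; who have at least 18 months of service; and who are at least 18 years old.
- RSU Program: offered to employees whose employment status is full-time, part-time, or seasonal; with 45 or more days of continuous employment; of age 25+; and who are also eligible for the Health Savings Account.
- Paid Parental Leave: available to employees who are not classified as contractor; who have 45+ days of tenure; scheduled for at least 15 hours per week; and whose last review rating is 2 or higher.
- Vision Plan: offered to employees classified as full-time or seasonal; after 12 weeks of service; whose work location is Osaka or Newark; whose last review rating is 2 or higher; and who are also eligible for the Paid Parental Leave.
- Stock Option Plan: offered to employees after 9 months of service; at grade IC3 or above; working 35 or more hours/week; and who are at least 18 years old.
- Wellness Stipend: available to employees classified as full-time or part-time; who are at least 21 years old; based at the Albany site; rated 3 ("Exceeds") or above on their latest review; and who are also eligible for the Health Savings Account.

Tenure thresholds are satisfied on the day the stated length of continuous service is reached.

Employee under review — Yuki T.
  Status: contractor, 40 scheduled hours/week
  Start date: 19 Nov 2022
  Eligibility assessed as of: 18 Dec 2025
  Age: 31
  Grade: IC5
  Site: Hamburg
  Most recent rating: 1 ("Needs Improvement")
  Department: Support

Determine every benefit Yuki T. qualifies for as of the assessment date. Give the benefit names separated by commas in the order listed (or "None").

Stock Option Plan

Service from 19 Nov 2022 to 18 Dec 2025: 1125 days.
Health Savings Account — status contractor ✗ (requires seasonal or temporary) → not eligible.
RSU Program — status contractor ✗ (requires full-time, part-time, or seasonal) → not eligible.
Paid Parental Leave — status contractor ✗ (excluded) → not eligible.
Vision Plan — status contractor ✗ (requires full-time or seasonal) → not eligible.
Stock Option Plan — service 1125 days ≥ 9 months (≈270 days) ✓; grade IC5 ≥ IC3 ✓; 40 hrs/wk ≥ 35 ✓; age 31 ≥ 18 ✓ → eligible.
Wellness Stipend — status contractor ✗ (requires full-time or part-time) → not eligible.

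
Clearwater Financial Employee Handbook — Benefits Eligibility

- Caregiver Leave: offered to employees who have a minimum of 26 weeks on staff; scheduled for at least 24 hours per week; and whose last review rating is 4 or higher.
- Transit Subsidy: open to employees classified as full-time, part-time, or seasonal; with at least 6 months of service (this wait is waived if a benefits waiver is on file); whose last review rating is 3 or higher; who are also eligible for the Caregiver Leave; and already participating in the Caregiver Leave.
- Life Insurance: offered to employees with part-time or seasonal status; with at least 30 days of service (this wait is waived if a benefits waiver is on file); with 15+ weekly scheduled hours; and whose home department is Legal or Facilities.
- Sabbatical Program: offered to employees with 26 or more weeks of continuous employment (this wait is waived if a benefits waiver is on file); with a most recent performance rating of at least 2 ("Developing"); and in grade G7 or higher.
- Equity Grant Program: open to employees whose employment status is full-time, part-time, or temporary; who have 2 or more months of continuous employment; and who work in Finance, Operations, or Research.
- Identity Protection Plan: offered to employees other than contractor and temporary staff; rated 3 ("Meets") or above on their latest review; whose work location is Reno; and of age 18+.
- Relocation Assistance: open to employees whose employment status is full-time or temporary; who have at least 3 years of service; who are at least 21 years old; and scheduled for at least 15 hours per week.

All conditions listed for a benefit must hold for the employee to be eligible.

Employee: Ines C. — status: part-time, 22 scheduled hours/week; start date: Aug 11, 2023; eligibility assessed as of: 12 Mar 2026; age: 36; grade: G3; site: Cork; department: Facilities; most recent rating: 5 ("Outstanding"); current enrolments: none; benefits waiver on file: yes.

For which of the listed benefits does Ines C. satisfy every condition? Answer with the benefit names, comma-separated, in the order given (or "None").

Life Insurance

Service from Aug 11, 2023 to 12 Mar 2026: 944 days.
Caregiver Leave — service 944 days ≥ 26 weeks (≈182 days) ✓; 22 hrs/wk < 24 ✗ → not eligible.
Transit Subsidy — status part-time ✓; benefits waiver on file ✓; rating 5 ≥ 3 ✓; not eligible for Caregiver Leave ✗ → not eligible.
Life Insurance — status part-time ✓; benefits waiver on file ✓; 22 hrs/wk ≥ 15 ✓; dept Facilities ✓ → eligible.
Sabbatical Program — benefits waiver on file ✓; rating 5 ≥ 2 ✓; grade G3 < G7 ✗ → not eligible.
Equity Grant Program — status part-time ✓; service 944 days ≥ 2 months (≈60 days) ✓; dept Facilities ✗ → not eligible.
Identity Protection Plan — status part-time ✓ (not excluded); rating 5 ≥ 3 ✓; site Cork ✗ (not Reno) → not eligible.
Relocation Assistance — status part-time ✗ (requires full-time or temporary) → not eligible.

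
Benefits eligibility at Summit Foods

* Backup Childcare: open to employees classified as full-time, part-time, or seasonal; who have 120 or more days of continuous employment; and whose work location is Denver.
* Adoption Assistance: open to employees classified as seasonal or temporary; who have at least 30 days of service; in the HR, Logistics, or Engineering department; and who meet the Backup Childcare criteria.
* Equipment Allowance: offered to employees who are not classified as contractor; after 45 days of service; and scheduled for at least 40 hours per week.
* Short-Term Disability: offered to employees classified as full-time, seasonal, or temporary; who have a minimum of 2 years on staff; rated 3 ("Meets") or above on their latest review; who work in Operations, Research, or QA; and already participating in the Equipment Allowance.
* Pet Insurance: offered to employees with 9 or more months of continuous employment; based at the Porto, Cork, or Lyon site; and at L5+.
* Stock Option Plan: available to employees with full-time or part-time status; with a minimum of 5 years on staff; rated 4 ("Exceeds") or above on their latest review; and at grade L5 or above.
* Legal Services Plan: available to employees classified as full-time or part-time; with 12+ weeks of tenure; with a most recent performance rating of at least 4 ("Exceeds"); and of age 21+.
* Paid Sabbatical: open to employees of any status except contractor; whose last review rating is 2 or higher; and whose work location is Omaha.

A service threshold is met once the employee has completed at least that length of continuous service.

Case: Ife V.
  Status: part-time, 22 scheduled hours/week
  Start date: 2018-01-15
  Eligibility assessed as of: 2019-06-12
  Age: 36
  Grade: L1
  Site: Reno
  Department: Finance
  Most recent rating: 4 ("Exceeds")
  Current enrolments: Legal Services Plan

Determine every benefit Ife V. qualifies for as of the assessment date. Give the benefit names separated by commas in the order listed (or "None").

Service from 2018-01-15 to 2019-06-12: 513 days.
Backup Childcare — status part-time ✓; service 513 days ≥ 120 days ✓; site Reno ✗ (not Denver) → not eligible.
Adoption Assistance — status part-time ✗ (requires seasonal or temporary) → not eligible.
Equipment Allowance — status part-time ✓ (not excluded); service 513 days ≥ 45 days ✓; 22 hrs/wk < 40 ✗ → not eligible.
Short-Term Disability — status part-time ✗ (requires full-time, seasonal, or temporary) → not eligible.
Pet Insurance — service 513 days ≥ 9 months (≈270 days) ✓; site Reno ✗ (not Porto, Cork, or Lyon) → not eligible.
Stock Option Plan — status part-time ✓; service 513 days < 5 years (≈1825 days) ✗ → not eligible.
Legal Services Plan — status part-time ✓; service 513 days ≥ 12 weeks (≈84 days) ✓; rating 4 ≥ 4 ✓; age 36 ≥ 21 ✓ → eligible.
Paid Sabbatical — status part-time ✓ (not excluded); rating 4 ≥ 2 ✓; site Reno ✗ (not Omaha) → not eligible.

Legal Services Plan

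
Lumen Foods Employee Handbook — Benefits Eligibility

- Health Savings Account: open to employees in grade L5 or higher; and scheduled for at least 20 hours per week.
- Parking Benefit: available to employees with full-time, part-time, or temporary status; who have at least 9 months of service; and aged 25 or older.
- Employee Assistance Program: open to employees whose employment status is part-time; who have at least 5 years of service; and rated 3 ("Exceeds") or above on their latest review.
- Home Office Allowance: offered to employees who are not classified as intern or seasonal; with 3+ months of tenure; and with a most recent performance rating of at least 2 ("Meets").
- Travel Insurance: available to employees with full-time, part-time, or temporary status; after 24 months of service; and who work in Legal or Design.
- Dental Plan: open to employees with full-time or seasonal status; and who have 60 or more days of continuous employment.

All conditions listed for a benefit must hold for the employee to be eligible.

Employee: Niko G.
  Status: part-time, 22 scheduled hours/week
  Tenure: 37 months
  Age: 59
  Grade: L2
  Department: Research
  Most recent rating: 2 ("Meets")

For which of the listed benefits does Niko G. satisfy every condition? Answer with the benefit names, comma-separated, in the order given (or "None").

Parking Benefit, Home Office Allowance

Health Savings Account — grade L2 < L5 ✗ → not eligible.
Parking Benefit — status part-time ✓; service 37 months ≥ 9 months ✓; age 59 ≥ 25 ✓ → eligible.
Employee Assistance Program — status part-time ✓; service 37 months < 5 years (≈1825 days) ✗ → not eligible.
Home Office Allowance — status part-time ✓ (not excluded); service 37 months ≥ 3 months ✓; rating 2 ≥ 2 ✓ → eligible.
Travel Insurance — status part-time ✓; service 37 months ≥ 24 months ✓; dept Research ✗ → not eligible.
Dental Plan — status part-time ✗ (requires full-time or seasonal) → not eligible.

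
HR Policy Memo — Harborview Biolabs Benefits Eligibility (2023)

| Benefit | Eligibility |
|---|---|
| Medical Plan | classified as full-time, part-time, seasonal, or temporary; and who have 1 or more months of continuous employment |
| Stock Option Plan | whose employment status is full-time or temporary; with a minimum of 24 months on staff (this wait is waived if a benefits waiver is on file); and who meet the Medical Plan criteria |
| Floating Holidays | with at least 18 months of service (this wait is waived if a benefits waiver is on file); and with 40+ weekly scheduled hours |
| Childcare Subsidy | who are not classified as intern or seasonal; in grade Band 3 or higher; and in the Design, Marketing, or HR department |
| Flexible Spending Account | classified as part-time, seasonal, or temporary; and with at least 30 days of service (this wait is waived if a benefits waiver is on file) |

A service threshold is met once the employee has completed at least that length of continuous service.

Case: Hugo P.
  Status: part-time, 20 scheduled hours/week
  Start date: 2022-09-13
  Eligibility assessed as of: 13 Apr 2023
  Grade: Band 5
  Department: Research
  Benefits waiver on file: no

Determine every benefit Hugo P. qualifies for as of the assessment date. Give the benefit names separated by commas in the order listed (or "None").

Service from 2022-09-13 to 13 Apr 2023: 212 days.
Medical Plan — status part-time ✓; service 212 days ≥ 1 month (≈30 days) ✓ → eligible.
Stock Option Plan — status part-time ✗ (requires full-time or temporary) → not eligible.
Floating Holidays — no waiver, service 212 days < 18 months (≈540 days) ✗ → not eligible.
Childcare Subsidy — status part-time ✓ (not excluded); grade Band 5 ≥ Band 3 ✓; dept Research ✗ → not eligible.
Flexible Spending Account — status part-time ✓; no waiver, service 212 days ≥ 30 days ✓ → eligible.

Medical Plan, Flexible Spending Account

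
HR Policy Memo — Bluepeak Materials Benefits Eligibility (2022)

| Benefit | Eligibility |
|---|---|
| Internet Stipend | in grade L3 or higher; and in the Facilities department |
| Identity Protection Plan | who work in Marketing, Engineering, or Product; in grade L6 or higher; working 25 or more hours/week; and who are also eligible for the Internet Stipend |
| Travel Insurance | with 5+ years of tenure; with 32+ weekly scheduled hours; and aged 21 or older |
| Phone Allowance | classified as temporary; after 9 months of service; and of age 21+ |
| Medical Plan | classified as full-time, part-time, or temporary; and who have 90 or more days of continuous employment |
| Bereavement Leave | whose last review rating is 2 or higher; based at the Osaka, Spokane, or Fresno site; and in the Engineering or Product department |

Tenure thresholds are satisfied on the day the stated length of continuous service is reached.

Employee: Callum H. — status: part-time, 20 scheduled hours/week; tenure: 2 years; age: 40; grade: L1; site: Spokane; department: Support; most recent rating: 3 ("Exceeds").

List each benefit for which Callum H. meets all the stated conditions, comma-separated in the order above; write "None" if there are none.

Internet Stipend — grade L1 < L3 ✗ → not eligible.
Identity Protection Plan — dept Support ✗ → not eligible.
Travel Insurance — service 2 years < 5 years ✗ → not eligible.
Phone Allowance — status part-time ✗ (requires temporary) → not eligible.
Medical Plan — status part-time ✓; service 2 years ≥ 90 days ✓ → eligible.
Bereavement Leave — rating 3 ≥ 2 ✓; site Spokane ✓; dept Support ✗ → not eligible.

Medical Plan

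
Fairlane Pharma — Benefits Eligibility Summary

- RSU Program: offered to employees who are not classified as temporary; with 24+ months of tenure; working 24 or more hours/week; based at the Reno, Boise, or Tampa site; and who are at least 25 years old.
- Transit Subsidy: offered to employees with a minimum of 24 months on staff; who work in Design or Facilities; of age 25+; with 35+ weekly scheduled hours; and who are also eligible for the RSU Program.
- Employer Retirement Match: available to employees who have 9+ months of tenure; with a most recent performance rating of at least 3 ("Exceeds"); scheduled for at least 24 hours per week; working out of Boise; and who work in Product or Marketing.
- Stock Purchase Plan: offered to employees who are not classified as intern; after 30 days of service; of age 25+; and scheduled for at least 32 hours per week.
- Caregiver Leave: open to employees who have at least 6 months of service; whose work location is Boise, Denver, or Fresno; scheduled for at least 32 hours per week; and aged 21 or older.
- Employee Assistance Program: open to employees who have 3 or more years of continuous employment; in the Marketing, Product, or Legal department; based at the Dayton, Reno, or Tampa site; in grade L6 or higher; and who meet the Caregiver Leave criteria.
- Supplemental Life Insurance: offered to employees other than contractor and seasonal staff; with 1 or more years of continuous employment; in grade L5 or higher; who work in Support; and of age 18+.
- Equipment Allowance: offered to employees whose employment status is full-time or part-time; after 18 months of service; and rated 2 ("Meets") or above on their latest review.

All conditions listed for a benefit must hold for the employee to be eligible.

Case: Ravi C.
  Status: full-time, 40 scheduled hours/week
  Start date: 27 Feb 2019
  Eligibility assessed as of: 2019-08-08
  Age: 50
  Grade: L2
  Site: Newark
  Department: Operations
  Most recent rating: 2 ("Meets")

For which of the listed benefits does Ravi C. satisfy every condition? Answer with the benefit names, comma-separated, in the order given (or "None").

Stock Purchase Plan

Service from 27 Feb 2019 to 2019-08-08: 162 days.
RSU Program — status full-time ✓ (not excluded); service 162 days < 24 months (≈720 days) ✗ → not eligible.
Transit Subsidy — service 162 days < 24 months (≈720 days) ✗ → not eligible.
Employer Retirement Match — service 162 days < 9 months (≈270 days) ✗ → not eligible.
Stock Purchase Plan — status full-time ✓ (not excluded); service 162 days ≥ 30 days ✓; age 50 ≥ 25 ✓; 40 hrs/wk ≥ 32 ✓ → eligible.
Caregiver Leave — service 162 days < 6 months (≈180 days) ✗ → not eligible.
Employee Assistance Program — service 162 days < 3 years (≈1095 days) ✗ → not eligible.
Supplemental Life Insurance — status full-time ✓ (not excluded); service 162 days < 1 year (≈365 days) ✗ → not eligible.
Equipment Allowance — status full-time ✓; service 162 days < 18 months (≈540 days) ✗ → not eligible.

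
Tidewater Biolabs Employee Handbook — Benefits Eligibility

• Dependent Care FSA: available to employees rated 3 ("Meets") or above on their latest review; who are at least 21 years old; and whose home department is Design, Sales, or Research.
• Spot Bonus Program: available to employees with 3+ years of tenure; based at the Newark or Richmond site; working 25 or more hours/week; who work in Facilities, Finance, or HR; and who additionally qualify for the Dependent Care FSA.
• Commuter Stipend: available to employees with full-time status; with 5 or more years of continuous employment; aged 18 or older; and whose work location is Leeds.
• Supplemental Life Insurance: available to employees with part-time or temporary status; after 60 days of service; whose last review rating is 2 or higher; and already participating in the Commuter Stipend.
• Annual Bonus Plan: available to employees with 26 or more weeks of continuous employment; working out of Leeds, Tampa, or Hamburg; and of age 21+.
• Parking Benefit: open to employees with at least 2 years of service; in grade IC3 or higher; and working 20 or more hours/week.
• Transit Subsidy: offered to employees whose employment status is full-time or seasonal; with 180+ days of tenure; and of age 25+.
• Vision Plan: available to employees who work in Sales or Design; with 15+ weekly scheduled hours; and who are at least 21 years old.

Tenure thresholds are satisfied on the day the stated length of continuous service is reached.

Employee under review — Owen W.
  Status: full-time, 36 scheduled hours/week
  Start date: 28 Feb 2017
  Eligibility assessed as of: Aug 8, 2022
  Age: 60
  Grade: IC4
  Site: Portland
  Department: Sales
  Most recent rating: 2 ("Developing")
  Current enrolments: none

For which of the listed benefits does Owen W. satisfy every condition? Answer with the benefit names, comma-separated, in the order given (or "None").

Service from 28 Feb 2017 to Aug 8, 2022: 1987 days.
Dependent Care FSA — rating 2 < 3 ✗ → not eligible.
Spot Bonus Program — service 1987 days ≥ 3 years (≈1095 days) ✓; site Portland ✗ (not Newark or Richmond) → not eligible.
Commuter Stipend — status full-time ✓; service 1987 days ≥ 5 years (≈1825 days) ✓; age 60 ≥ 18 ✓; site Portland ✗ (not Leeds) → not eligible.
Supplemental Life Insurance — status full-time ✗ (requires part-time or temporary) → not eligible.
Annual Bonus Plan — service 1987 days ≥ 26 weeks (≈182 days) ✓; site Portland ✗ (not Leeds, Tampa, or Hamburg) → not eligible.
Parking Benefit — service 1987 days ≥ 2 years (≈730 days) ✓; grade IC4 ≥ IC3 ✓; 36 hrs/wk ≥ 20 ✓ → eligible.
Transit Subsidy — status full-time ✓; service 1987 days ≥ 180 days ✓; age 60 ≥ 25 ✓ → eligible.
Vision Plan — dept Sales ✓; 36 hrs/wk ≥ 15 ✓; age 60 ≥ 21 ✓ → eligible.

Parking Benefit, Transit Subsidy, Vision Plan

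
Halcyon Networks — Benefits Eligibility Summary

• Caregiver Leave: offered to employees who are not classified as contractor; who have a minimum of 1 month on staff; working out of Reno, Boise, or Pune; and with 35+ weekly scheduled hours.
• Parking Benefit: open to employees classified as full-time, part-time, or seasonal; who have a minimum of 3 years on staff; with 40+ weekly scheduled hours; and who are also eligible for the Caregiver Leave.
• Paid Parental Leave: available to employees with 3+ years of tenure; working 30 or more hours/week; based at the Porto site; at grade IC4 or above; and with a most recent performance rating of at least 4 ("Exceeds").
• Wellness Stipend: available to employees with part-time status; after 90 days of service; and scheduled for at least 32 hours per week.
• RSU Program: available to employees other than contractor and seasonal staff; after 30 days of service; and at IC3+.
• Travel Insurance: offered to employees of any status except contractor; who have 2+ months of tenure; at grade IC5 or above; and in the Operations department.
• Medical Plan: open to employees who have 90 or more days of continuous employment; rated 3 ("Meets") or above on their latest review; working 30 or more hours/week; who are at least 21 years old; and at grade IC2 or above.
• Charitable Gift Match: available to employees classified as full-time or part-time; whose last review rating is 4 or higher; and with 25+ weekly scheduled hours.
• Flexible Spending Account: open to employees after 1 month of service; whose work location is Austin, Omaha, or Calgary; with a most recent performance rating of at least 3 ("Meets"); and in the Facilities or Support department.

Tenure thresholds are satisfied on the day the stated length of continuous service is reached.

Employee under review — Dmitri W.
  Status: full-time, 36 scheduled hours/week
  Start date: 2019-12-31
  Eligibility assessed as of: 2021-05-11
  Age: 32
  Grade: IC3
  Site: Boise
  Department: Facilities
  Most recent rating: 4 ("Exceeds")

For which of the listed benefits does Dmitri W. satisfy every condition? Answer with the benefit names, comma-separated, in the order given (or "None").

Caregiver Leave, RSU Program, Medical Plan, Charitable Gift Match

Service from 2019-12-31 to 2021-05-11: 497 days.
Caregiver Leave — status full-time ✓ (not excluded); service 497 days ≥ 1 month (≈30 days) ✓; site Boise ✓; 36 hrs/wk ≥ 35 ✓ → eligible.
Parking Benefit — status full-time ✓; service 497 days < 3 years (≈1095 days) ✗ → not eligible.
Paid Parental Leave — service 497 days < 3 years (≈1095 days) ✗ → not eligible.
Wellness Stipend — status full-time ✗ (requires part-time) → not eligible.
RSU Program — status full-time ✓ (not excluded); service 497 days ≥ 30 days ✓; grade IC3 ≥ IC3 ✓ → eligible.
Travel Insurance — status full-time ✓ (not excluded); service 497 days ≥ 2 months (≈60 days) ✓; grade IC3 < IC5 ✗ → not eligible.
Medical Plan — service 497 days ≥ 90 days ✓; rating 4 ≥ 3 ✓; 36 hrs/wk ≥ 30 ✓; age 32 ≥ 21 ✓; grade IC3 ≥ IC2 ✓ → eligible.
Charitable Gift Match — status full-time ✓; rating 4 ≥ 4 ✓; 36 hrs/wk ≥ 25 ✓ → eligible.
Flexible Spending Account — service 497 days ≥ 1 month (≈30 days) ✓; site Boise ✗ (not Austin, Omaha, or Calgary) → not eligible.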